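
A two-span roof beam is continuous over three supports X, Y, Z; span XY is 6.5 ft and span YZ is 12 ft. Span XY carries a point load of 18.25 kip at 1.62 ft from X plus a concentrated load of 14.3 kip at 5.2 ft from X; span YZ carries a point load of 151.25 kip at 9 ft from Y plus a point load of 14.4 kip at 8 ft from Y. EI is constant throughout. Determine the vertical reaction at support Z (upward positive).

Insert a hinge at Y; M_Y is the redundant, and each span becomes simply supported.
Discontinuity in slope at Y on the released structure — sum the simple-span end rotations:
  span XY: point load 18.25 at a = 1.62: Pab(L + a)/(6LEI) = 30.04/EI
  span XY: point load 14.3 at a = 5.2: Pab(L + a)/(6LEI) = 29/EI
  span YZ: point load 151.25 at a = 9: Pab(L + b)/(6LEI) = 850.8/EI
  span YZ: point load 14.4 at a = 8: Pab(L + b)/(6LEI) = 102.4/EI
  relative rotation θ_0 = (59.04 + 953.2)/EI = 1012/EI
A unit hogging moment at Y produces rotation L₁/(3EI) + L₂/(3EI) = 6.167/EI.
Slope continuity at Y: θ_0 = M_Y·6.167/EI, so M_Y = 1012/6.167 = 164.1 kip·ft (hogging).
Span YZ, ΣM about Z: R_Y^{YZ}·12 = 511.4 + 164.1, so R_Y^{YZ} = 56.29 kip and R_Z = 165.7 − 56.29 = 109.4 kip.

R_Z = 109.4 kip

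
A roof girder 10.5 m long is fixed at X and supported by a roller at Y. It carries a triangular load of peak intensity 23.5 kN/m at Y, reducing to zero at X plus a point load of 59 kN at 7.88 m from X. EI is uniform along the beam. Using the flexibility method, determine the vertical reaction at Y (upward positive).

Remove the prop at Y; the released (primary) structure is a cantilever built in at X.
Deflection at Y on the released cantilever, summing each load's contribution:
  triangular load, peak 23.5 at the free end: 11w₀L⁴/(120EI) = 26184/EI
  point load 59 at a = 7.88: Pa²(3L − a)/(6EI) = 14422/EI
  δ_0 = 40606/EI
Tip deflection under a unit load at Y: L³/(3EI) = 385.9/EI.
The prop prevents deflection at Y: R_Y = δ_0/δ_{YY} = 40606/385.9 = 105.2 kN.

R_Y = 105.2 kN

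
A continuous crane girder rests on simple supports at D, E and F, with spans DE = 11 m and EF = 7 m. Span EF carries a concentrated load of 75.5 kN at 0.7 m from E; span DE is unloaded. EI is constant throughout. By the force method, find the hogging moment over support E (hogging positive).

Take M_E as the redundant. Released structure: two simple spans DE and EF with a hinge at E.
Rotations at E on the released spans (each span's end-slope, ×1/EI):
  span EF: point load 75.5 at a = 0.7: Pab(L + b)/(6LEI) = 105.4/EI
  relative rotation θ_0 = (0 + 105.4)/EI = 105.4/EI
A unit hogging moment at E produces rotation L₁/(3EI) + L₂/(3EI) = 6/EI.
Compatibility: M_E·(L₁+L₂)/(3EI) = θ_0, giving M_E = 17.57 kN·m (hogging).

M_E = 17.57 kN·m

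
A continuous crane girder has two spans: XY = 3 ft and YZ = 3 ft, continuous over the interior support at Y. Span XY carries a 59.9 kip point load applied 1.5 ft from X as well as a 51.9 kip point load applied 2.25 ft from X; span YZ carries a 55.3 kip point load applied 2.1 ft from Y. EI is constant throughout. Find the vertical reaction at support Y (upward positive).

R_Y = 112.8 kip

Take M_Y as the redundant. Released structure: two simple spans XY and YZ with a hinge at Y.
Discontinuity in slope at Y on the released structure — sum the simple-span end rotations:
  span XY: point load 59.9 at a = 1.5: Pab(L + a)/(6LEI) = 33.69/EI
  span XY: point load 51.9 at a = 2.25: Pab(L + a)/(6LEI) = 25.54/EI
  span YZ: point load 55.3 at a = 2.1: Pab(L + b)/(6LEI) = 22.65/EI
  relative rotation θ_0 = (59.24 + 22.65)/EI = 81.88/EI
A unit hogging moment at Y produces rotation L₁/(3EI) + L₂/(3EI) = 2/EI.
Slope continuity at Y: θ_0 = M_Y·2/EI, so M_Y = 81.88/2 = 40.94 kip·ft (hogging).
Span XY, ΣM about X with M_Y applied at Y: R_Y^{XY}·3 = 206.6 + 40.94, so R_Y^{XY} = 82.52 kip and R_X = 111.8 − 82.52 = 29.28 kip.
Span YZ, ΣM about Z: R_Y^{YZ}·3 = 49.77 + 40.94, so R_Y^{YZ} = 30.24 kip and R_Z = 55.3 − 30.24 = 25.06 kip.
R_Y = 82.52 + 30.24 = 112.8 kip.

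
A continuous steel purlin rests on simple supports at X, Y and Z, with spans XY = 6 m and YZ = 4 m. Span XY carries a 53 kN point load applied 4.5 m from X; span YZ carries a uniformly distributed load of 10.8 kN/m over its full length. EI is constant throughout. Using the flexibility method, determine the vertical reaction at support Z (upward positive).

Insert a hinge at Y; M_Y is the redundant, and each span becomes simply supported.
End slopes at the hinge Y, treating each span as simply supported:
  span XY: point load 53 at a = 4.5: Pab(L + a)/(6LEI) = 104.3/EI
  span YZ: UDL 10.8: wL³/(24EI) = 28.8/EI
  relative rotation θ_0 = (104.3 + 28.8)/EI = 133.1/EI
A unit hogging moment at Y produces rotation L₁/(3EI) + L₂/(3EI) = 3.333/EI.
Slope continuity at Y: θ_0 = M_Y·3.333/EI, so M_Y = 133.1/3.333 = 39.94 kN·m (hogging).
Span YZ, ΣM about Z: R_Y^{YZ}·4 = 86.4 + 39.94, so R_Y^{YZ} = 31.59 kN and R_Z = 43.2 − 31.59 = 11.61 kN.

R_Z = 11.61 kN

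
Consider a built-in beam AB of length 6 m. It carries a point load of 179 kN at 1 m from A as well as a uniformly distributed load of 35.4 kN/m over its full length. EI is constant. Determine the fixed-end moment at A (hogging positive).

Release both end moments; the primary structure is a simply-supported span AB with redundants M_A and M_B.
End rotations of the released simple span under the applied load (×1/EI):
  at A: point load 179 at a = 1: Pab(L + b)/(6LEI) = 273.5/EI
  at B: point load 179 at a = 1: Pab(L + a)/(6LEI) = 174/EI
  at A: UDL 35.4: wL³/(24EI) = 318.6/EI
  at B: UDL 35.4: wL³/(24EI) = 318.6/EI
  θ_A0 = 592.1/EI,  θ_B0 = 492.6/EI
Flexibility coefficients: a unit moment at one end gives L/(3EI) there and L/(6EI) at the far end, so f₁₁ = f₂₂ = 2/EI and f₁₂ = f₂₁ = 1/EI.
Compatibility — zero rotation at each built-in end:
  2 M_A + 1 M_B = 592.1
  1 M_A + 2 M_B = 492.6
Solving the pair gives M_A = 230.5 kN·m and M_B = 131.1 kN·m (hogging).

M_A = 230.5 kN·m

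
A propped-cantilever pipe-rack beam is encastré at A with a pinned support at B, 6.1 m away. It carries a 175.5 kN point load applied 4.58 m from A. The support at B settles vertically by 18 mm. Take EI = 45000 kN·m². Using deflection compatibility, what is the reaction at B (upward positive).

Release the roller at B. Primary structure: cantilever fixed at A.
Free-end deflection of the primary structure under the applied loading (downward +):
  point load 175.5 at a = 4.58: Pa²(3L − a)/(6EI) = 8418/EI
Flexibility coefficient — unit upward force at B: δ_{BB} = L³/(3EI) = 75.66/EI.
With EI = 45000 kN·m²: δ_0 = 0.18707 m and δ_{BB} = 0.001681 m/kN.
Compatibility — the beam at B must follow the support down by 0.018 m: δ_0 − R_B·δ_{BB} = 0.018, so R_B = (0.18707 − 0.018)/0.001681 = 100.6 kN.

R_B = 100.6 kN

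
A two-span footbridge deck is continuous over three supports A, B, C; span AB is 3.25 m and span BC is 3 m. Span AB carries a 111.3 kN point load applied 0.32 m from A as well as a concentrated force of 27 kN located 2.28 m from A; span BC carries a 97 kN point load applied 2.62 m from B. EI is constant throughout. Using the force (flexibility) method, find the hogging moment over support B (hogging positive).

Release continuity at B by inserting a hinge; the redundant is the internal moment M_B. The primary structure is two simply-supported spans AB and BC.
End slopes at the hinge B, treating each span as simply supported:
  span AB: point load 111.3 at a = 0.32: Pab(L + a)/(6LEI) = 19.1/EI
  span AB: point load 27 at a = 2.28: Pab(L + a)/(6LEI) = 16.93/EI
  span BC: point load 97 at a = 2.62: Pab(L + b)/(6LEI) = 18.13/EI
  relative rotation θ_0 = (36.04 + 18.13)/EI = 54.17/EI
A unit hogging moment at B produces rotation L₁/(3EI) + L₂/(3EI) = 2.083/EI.
Compatibility: M_B·(L₁+L₂)/(3EI) = θ_0, giving M_B = 26 kN·m (hogging).

M_B = 26 kN·m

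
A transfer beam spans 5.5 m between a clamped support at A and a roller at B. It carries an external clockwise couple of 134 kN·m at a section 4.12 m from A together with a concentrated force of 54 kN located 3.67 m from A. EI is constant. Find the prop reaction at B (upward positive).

Remove the prop at B; the released (primary) structure is a cantilever built in at A.
Downward deflection at the released point B due to the loads:
  clockwise couple 134 at a = 4.12: M₀a(2L − a)/(2EI) = 1899/EI
  point load 54 at a = 3.67: Pa²(3L − a)/(6EI) = 1555/EI
  δ_0 = 3454/EI
Tip deflection under a unit load at B: L³/(3EI) = 55.46/EI.
The prop prevents deflection at B: R_B = δ_0/δ_{BB} = 3454/55.46 = 62.29 kN.

R_B = 62.29 kN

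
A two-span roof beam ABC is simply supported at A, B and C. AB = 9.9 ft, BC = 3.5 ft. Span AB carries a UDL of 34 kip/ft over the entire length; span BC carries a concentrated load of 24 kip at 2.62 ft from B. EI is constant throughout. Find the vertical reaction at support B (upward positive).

Release continuity at B by inserting a hinge; the redundant is the internal moment M_B. The primary structure is two simply-supported spans AB and BC.
End slopes at the hinge B, treating each span as simply supported:
  span AB: UDL 34: wL³/(24EI) = 1375/EI
  span BC: point load 24 at a = 2.62: Pab(L + b)/(6LEI) = 11.54/EI
  relative rotation θ_0 = (1375 + 11.54)/EI = 1386/EI
A unit hogging moment at B produces rotation L₁/(3EI) + L₂/(3EI) = 4.467/EI.
Compatibility: M_B·(L₁+L₂)/(3EI) = θ_0, giving M_B = 310.3 kip·ft (hogging).
Span AB, ΣM about A with M_B applied at B: R_B^{AB}·9.9 = 1666 + 310.3, so R_B^{AB} = 199.6 kip and R_A = 336.6 − 199.6 = 137 kip.
Span BC, ΣM about C: R_B^{BC}·3.5 = 21.12 + 310.3, so R_B^{BC} = 94.7 kip and R_C = 24 − 94.7 = -70.7 kip.
R_B = 199.6 + 94.7 = 294.3 kip.

R_B = 294.3 kip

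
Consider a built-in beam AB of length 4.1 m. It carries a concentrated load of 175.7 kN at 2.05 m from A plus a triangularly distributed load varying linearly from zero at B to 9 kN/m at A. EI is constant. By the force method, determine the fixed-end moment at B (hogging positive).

M_B = 95.09 kN·m

Take the two fixed-end moments M_A, M_B as redundants; the released structure is the simple span AB.
End rotations of the released simple span under the applied load (×1/EI):
  at A: point load 175.7 at a = 2.05: Pab(L + b)/(6LEI) = 184.6/EI
  at B: point load 175.7 at a = 2.05: Pab(L + a)/(6LEI) = 184.6/EI
  at A: triangular load, peak 9: w₀L³/(45EI) = 13.78/EI
  at B: triangular load, peak 9: 7w₀L³/(360EI) = 12.06/EI
  θ_A0 = 198.4/EI,  θ_B0 = 196.7/EI
Flexibility coefficients: a unit moment at one end gives L/(3EI) there and L/(6EI) at the far end, so f₁₁ = f₂₂ = 1.367/EI and f₁₂ = f₂₁ = 0.6833/EI.
Compatibility — zero rotation at each built-in end:
  1.367 M_A + 0.6833 M_B = 198.4
  0.6833 M_A + 1.367 M_B = 196.7
Solving the pair gives M_A = 97.61 kN·m and M_B = 95.09 kN·m (hogging).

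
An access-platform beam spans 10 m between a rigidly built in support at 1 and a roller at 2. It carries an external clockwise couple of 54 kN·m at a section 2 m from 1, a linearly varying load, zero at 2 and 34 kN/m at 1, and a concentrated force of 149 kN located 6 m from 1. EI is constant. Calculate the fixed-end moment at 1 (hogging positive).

M_1 = 501.8 kN·m

Remove the prop at 2; the released (primary) structure is a cantilever built in at 1.
Free-end deflection of the primary structure under the applied loading (downward +):
  clockwise couple 54 at a = 2: M₀a(2L − a)/(2EI) = 972/EI
  triangular load, peak 34 at the fixed end: w₀L⁴/(30EI) = 11333/EI
  point load 149 at a = 6: Pa²(3L − a)/(6EI) = 21456/EI
  δ_0 = 33761/EI
Flexibility coefficient — unit upward force at 2: δ_{22} = L³/(3EI) = 333.3/EI.
Compatibility at 2: δ_0 − R_2·δ_{22} = 0, so R_2 = 33761/333.3 = 101.3 kN.
Moment equilibrium about 1: M_1 = Σ(load moments about 1) − R_2·L = 1515 − 101.3×10 = 501.8 kN·m.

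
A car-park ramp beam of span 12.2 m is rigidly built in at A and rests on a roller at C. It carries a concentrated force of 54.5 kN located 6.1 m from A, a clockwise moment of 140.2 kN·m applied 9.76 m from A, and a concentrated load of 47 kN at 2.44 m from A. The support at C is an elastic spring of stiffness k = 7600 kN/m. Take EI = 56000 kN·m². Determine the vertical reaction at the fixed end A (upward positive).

Remove the prop at C; the released (primary) structure is a cantilever built in at A.
Deflection at C on the released cantilever, summing each load's contribution:
  point load 54.5 at a = 6.1: Pa²(3L − a)/(6EI) = 10309/EI
  clockwise couple 140.2 at a = 9.76: M₀a(2L − a)/(2EI) = 10016/EI
  point load 47 at a = 2.44: Pa²(3L − a)/(6EI) = 1593/EI
  δ_0 = 21918/EI
Flexibility coefficient — unit upward force at C: δ_{CC} = L³/(3EI) = 605.3/EI.
With EI = 56000 kN·m²: δ_0 = 0.3914 m and δ_{CC} = 0.010809 m/kN.
Compatibility — the spring shortens by R_C/k under the reaction it provides: δ_0 − R_C·δ_{CC} = R_C/k. With 1/k = 0.000132 m/kN, R_C = δ_0 / (δ_{CC} + 1/k) = 0.3914 / (0.010809 + 0.000132) = 35.78 kN.
Vertical equilibrium: R_A = ΣP − R_C = 101.5 − 35.78 = 65.72 kN.

R_A = 65.72 kN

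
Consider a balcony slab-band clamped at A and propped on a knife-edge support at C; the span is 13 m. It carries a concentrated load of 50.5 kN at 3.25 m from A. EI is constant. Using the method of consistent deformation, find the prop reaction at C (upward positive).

Choose R_C as the redundant. The primary structure is the cantilever fixed at A.
Free-end deflection of the primary structure under the applied loading (downward +):
  point load 50.5 at a = 3.25: Pa²(3L − a)/(6EI) = 3178/EI
Tip deflection under a unit load at C: L³/(3EI) = 732.3/EI.
The prop prevents deflection at C: R_C = δ_0/δ_{CC} = 3178/732.3 = 4.34 kN.

R_C = 4.34 kN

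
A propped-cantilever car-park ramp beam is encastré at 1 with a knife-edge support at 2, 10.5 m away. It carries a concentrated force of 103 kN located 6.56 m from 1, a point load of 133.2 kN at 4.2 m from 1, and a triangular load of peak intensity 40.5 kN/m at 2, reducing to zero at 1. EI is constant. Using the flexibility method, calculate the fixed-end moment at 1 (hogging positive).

Take the reaction at 2 as the redundant and release it; the primary structure is a cantilever fixed at 1.
Deflection at 2 on the released cantilever, summing each load's contribution:
  point load 103 at a = 6.56: Pa²(3L − a)/(6EI) = 18424/EI
  point load 133.2 at a = 4.2: Pa²(3L − a)/(6EI) = 10691/EI
  triangular load, peak 40.5 at the free end: 11w₀L⁴/(120EI) = 45126/EI
  δ_0 = 74241/EI
Flexibility coefficient — unit upward force at 2: δ_{22} = L³/(3EI) = 385.9/EI.
The prop prevents deflection at 2: R_2 = δ_0/δ_{22} = 74241/385.9 = 192.4 kN.
Moment equilibrium about 1: M_1 = Σ(load moments about 1) − R_2·L = 2723 − 192.4×10.5 = 703.3 kN·m.

M_1 = 703.3 kN·m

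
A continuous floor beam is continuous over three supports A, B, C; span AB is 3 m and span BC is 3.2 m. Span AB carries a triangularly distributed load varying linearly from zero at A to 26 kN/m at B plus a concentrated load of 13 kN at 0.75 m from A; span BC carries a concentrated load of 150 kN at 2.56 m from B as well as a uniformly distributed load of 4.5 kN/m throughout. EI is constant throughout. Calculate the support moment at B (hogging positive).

M_B = 36.52 kN·m

Take M_B as the redundant. Released structure: two simple spans AB and BC with a hinge at B.
End slopes at the hinge B, treating each span as simply supported:
  span AB: triangular load, peak 26: w₀L³/(45EI) = 15.6/EI
  span AB: point load 13 at a = 0.75: Pab(L + a)/(6LEI) = 4.57/EI
  span BC: point load 150 at a = 2.56: Pab(L + b)/(6LEI) = 49.15/EI
  span BC: UDL 4.5: wL³/(24EI) = 6.144/EI
  relative rotation θ_0 = (20.17 + 55.3)/EI = 75.47/EI
A unit hogging moment at B produces rotation L₁/(3EI) + L₂/(3EI) = 2.067/EI.
Slope continuity at B: θ_0 = M_B·2.067/EI, so M_B = 75.47/2.067 = 36.52 kN·m (hogging).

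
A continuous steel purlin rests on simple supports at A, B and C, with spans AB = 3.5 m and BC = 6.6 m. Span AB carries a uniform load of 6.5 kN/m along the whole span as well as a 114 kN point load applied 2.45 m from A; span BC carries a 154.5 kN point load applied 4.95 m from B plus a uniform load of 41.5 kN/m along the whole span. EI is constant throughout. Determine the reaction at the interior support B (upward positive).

Take M_B as the redundant. Released structure: two simple spans AB and BC with a hinge at B.
End slopes at the hinge B, treating each span as simply supported:
  span AB: UDL 6.5: wL³/(24EI) = 11.61/EI
  span AB: point load 114 at a = 2.45: Pab(L + a)/(6LEI) = 83.09/EI
  span BC: point load 154.5 at a = 4.95: Pab(L + b)/(6LEI) = 262.9/EI
  span BC: UDL 41.5: wL³/(24EI) = 497.1/EI
  relative rotation θ_0 = (94.7 + 760)/EI = 854.7/EI
A unit hogging moment at B produces rotation L₁/(3EI) + L₂/(3EI) = 3.367/EI.
Compatibility: M_B·(L₁+L₂)/(3EI) = θ_0, giving M_B = 253.9 kN·m (hogging).
Span AB, ΣM about A with M_B applied at B: R_B^{AB}·3.5 = 319.1 + 253.9, so R_B^{AB} = 163.7 kN and R_A = 136.8 − 163.7 = -26.96 kN.
Span BC, ΣM about C: R_B^{BC}·6.6 = 1159 + 253.9, so R_B^{BC} = 214 kN and R_C = 428.4 − 214 = 214.4 kN.
R_B = 163.7 + 214 = 377.8 kN.

R_B = 377.8 kN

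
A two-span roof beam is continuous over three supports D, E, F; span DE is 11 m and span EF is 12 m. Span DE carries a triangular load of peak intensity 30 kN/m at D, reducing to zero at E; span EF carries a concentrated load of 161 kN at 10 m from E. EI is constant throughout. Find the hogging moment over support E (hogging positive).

Insert a hinge at E; M_E is the redundant, and each span becomes simply supported.
Rotations at E on the released spans (each span's end-slope, ×1/EI):
  span DE: triangular load, peak 30: 7w₀L³/(360EI) = 776.4/EI
  span EF: point load 161 at a = 10: Pab(L + b)/(6LEI) = 626.1/EI
  relative rotation θ_0 = (776.4 + 626.1)/EI = 1403/EI
A unit hogging moment at E produces rotation L₁/(3EI) + L₂/(3EI) = 7.667/EI.
Slope continuity at E: θ_0 = M_E·7.667/EI, so M_E = 1403/7.667 = 182.9 kN·m (hogging).

M_E = 182.9 kN·m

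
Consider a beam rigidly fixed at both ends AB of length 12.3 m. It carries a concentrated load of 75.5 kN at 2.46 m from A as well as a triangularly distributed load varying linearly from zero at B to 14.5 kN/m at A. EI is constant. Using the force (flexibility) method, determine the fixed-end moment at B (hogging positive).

M_B = 102.8 kN·m

Release both end moments; the primary structure is a simply-supported span AB with redundants M_A and M_B.
End rotations of the released simple span under the applied load (×1/EI):
  at A: point load 75.5 at a = 2.46: Pab(L + b)/(6LEI) = 548.3/EI
  at B: point load 75.5 at a = 2.46: Pab(L + a)/(6LEI) = 365.5/EI
  at A: triangular load, peak 14.5: w₀L³/(45EI) = 599.6/EI
  at B: triangular load, peak 14.5: 7w₀L³/(360EI) = 524.7/EI
  θ_A0 = 1148/EI,  θ_B0 = 890.2/EI
Flexibility coefficients: a unit moment at one end gives L/(3EI) there and L/(6EI) at the far end, so f₁₁ = f₂₂ = 4.1/EI and f₁₂ = f₂₁ = 2.05/EI.
Compatibility — zero rotation at each built-in end:
  4.1 M_A + 2.05 M_B = 1148
  2.05 M_A + 4.1 M_B = 890.2
Solving the pair gives M_A = 228.6 kN·m and M_B = 102.8 kN·m (hogging).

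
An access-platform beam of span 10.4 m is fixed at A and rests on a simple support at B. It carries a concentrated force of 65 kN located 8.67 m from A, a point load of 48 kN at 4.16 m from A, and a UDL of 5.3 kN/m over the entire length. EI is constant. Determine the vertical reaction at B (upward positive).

R_B = 79.58 kN

Take the reaction at B as the redundant and release it; the primary structure is a cantilever fixed at A.
Downward deflection at the released point B due to the loads:
  point load 65 at a = 8.67: Pa²(3L − a)/(6EI) = 18347/EI
  point load 48 at a = 4.16: Pa²(3L − a)/(6EI) = 3744/EI
  UDL 5.3: wL⁴/(8EI) = 7750/EI
  δ_0 = 29841/EI
Tip deflection under a unit load at B: L³/(3EI) = 375/EI.
The prop prevents deflection at B: R_B = δ_0/δ_{BB} = 29841/375 = 79.58 kN.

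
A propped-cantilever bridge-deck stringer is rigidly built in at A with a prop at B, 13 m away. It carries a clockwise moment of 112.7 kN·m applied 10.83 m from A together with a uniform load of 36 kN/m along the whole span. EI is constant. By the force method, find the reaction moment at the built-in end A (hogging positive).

M_A = 708.9 kN·m

Remove the prop at B; the released (primary) structure is a cantilever built in at A.
Downward deflection at the released point B due to the loads:
  clockwise couple 112.7 at a = 10.83: M₀a(2L − a)/(2EI) = 9258/EI
  UDL 36: wL⁴/(8EI) = 128524/EI
  δ_0 = 137782/EI
Tip deflection under a unit load at B: L³/(3EI) = 732.3/EI.
Compatibility at B: δ_0 − R_B·δ_{BB} = 0, so R_B = 137782/732.3 = 188.1 kN.
Moment equilibrium about A: M_A = Σ(load moments about A) − R_B·L = 3155 − 188.1×13 = 708.9 kN·m.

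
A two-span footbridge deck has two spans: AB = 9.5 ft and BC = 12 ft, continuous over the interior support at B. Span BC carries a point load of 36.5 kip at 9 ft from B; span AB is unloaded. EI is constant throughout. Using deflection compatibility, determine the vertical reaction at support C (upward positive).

Insert a hinge at B; M_B is the redundant, and each span becomes simply supported.
Rotations at B on the released spans (each span's end-slope, ×1/EI):
  span BC: point load 36.5 at a = 9: Pab(L + b)/(6LEI) = 205.3/EI
  relative rotation θ_0 = (0 + 205.3)/EI = 205.3/EI
A unit hogging moment at B produces rotation L₁/(3EI) + L₂/(3EI) = 7.167/EI.
Slope continuity at B: θ_0 = M_B·7.167/EI, so M_B = 205.3/7.167 = 28.65 kip·ft (hogging).
Span BC, ΣM about C: R_B^{BC}·12 = 109.5 + 28.65, so R_B^{BC} = 11.51 kip and R_C = 36.5 − 11.51 = 24.99 kip.

R_C = 24.99 kip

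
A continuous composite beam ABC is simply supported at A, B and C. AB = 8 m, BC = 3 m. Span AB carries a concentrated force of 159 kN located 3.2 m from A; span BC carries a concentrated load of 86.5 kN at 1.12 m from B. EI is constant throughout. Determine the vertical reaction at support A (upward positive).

R_A = 74.29 kN

Take M_B as the redundant. Released structure: two simple spans AB and BC with a hinge at B.
End slopes at the hinge B, treating each span as simply supported:
  span AB: point load 159 at a = 3.2: Pab(L + a)/(6LEI) = 569.9/EI
  span BC: point load 86.5 at a = 1.12: Pab(L + b)/(6LEI) = 49.38/EI
  relative rotation θ_0 = (569.9 + 49.38)/EI = 619.2/EI
A unit hogging moment at B produces rotation L₁/(3EI) + L₂/(3EI) = 3.667/EI.
Compatibility: M_B·(L₁+L₂)/(3EI) = θ_0, giving M_B = 168.9 kN·m (hogging).
Span AB, ΣM about A with M_B applied at B: R_B^{AB}·8 = 508.8 + 168.9, so R_B^{AB} = 84.71 kN and R_A = 159 − 84.71 = 74.29 kN.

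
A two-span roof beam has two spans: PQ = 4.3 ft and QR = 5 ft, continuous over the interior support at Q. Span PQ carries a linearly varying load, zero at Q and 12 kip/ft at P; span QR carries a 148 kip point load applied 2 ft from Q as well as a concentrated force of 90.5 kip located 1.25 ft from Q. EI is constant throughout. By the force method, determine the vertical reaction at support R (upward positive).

R_R = 57.37 kip

Insert a hinge at Q; M_Q is the redundant, and each span becomes simply supported.
Discontinuity in slope at Q on the released structure — sum the simple-span end rotations:
  span PQ: triangular load, peak 12: 7w₀L³/(360EI) = 18.55/EI
  span QR: point load 148 at a = 2: Pab(L + b)/(6LEI) = 236.8/EI
  span QR: point load 90.5 at a = 1.25: Pab(L + b)/(6LEI) = 123.7/EI
  relative rotation θ_0 = (18.55 + 360.5)/EI = 379.1/EI
A unit hogging moment at Q produces rotation L₁/(3EI) + L₂/(3EI) = 3.1/EI.
Compatibility: M_Q·(L₁+L₂)/(3EI) = θ_0, giving M_Q = 122.3 kip·ft (hogging).
Span QR, ΣM about R: R_Q^{QR}·5 = 783.4 + 122.3, so R_Q^{QR} = 181.1 kip and R_R = 238.5 − 181.1 = 57.37 kip.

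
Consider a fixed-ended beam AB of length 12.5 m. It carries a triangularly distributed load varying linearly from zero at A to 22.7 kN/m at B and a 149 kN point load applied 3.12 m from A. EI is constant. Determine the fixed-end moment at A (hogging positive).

Release both end moments; the primary structure is a simply-supported span AB with redundants M_A and M_B.
Simple-span end rotations at A and B under the given loads:
  at A: triangular load, peak 22.7: 7w₀L³/(360EI) = 862.1/EI
  at B: triangular load, peak 22.7: w₀L³/(45EI) = 985.2/EI
  at A: point load 149 at a = 3.12: Pab(L + b)/(6LEI) = 1272/EI
  at B: point load 149 at a = 3.12: Pab(L + a)/(6LEI) = 908.2/EI
  θ_A0 = 2134/EI,  θ_B0 = 1893/EI
Flexibility coefficients: a unit moment at one end gives L/(3EI) there and L/(6EI) at the far end, so f₁₁ = f₂₂ = 4.167/EI and f₁₂ = f₂₁ = 2.083/EI.
Compatibility — zero rotation at each built-in end:
  4.167 M_A + 2.083 M_B = 2134
  2.083 M_A + 4.167 M_B = 1893
Solving the pair gives M_A = 380 kN·m and M_B = 264.4 kN·m (hogging).

M_A = 380 kN·m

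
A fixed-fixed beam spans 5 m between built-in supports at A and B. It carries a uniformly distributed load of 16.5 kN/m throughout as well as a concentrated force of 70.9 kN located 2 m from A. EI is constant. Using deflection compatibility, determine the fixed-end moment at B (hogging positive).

Take the two fixed-end moments M_A, M_B as redundants; the released structure is the simple span AB.
End rotations of the released simple span under the applied load (×1/EI):
  at A: UDL 16.5: wL³/(24EI) = 85.94/EI
  at B: UDL 16.5: wL³/(24EI) = 85.94/EI
  at A: point load 70.9 at a = 2: Pab(L + b)/(6LEI) = 113.4/EI
  at B: point load 70.9 at a = 2: Pab(L + a)/(6LEI) = 99.26/EI
  θ_A0 = 199.4/EI,  θ_B0 = 185.2/EI
Flexibility coefficients: a unit moment at one end gives L/(3EI) there and L/(6EI) at the far end, so f₁₁ = f₂₂ = 1.667/EI and f₁₂ = f₂₁ = 0.8333/EI.
Compatibility — zero rotation at each built-in end:
  1.667 M_A + 0.8333 M_B = 199.4
  0.8333 M_A + 1.667 M_B = 185.2
Solving the pair gives M_A = 85.42 kN·m and M_B = 68.41 kN·m (hogging).

M_B = 68.41 kN·m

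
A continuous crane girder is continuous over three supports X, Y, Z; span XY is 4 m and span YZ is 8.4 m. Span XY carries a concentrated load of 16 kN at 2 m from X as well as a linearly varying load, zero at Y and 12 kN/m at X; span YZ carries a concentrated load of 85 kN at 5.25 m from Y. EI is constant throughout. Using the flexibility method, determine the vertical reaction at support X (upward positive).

Insert a hinge at Y; M_Y is the redundant, and each span becomes simply supported.
Discontinuity in slope at Y on the released structure — sum the simple-span end rotations:
  span XY: point load 16 at a = 2: Pab(L + a)/(6LEI) = 16/EI
  span XY: triangular load, peak 12: 7w₀L³/(360EI) = 14.93/EI
  span YZ: point load 85 at a = 5.25: Pab(L + b)/(6LEI) = 322.1/EI
  relative rotation θ_0 = (30.93 + 322.1)/EI = 353.1/EI
A unit hogging moment at Y produces rotation L₁/(3EI) + L₂/(3EI) = 4.133/EI.
Slope continuity at Y: θ_0 = M_Y·4.133/EI, so M_Y = 353.1/4.133 = 85.42 kN·m (hogging).
Span XY, ΣM about X with M_Y applied at Y: R_Y^{XY}·4 = 64 + 85.42, so R_Y^{XY} = 37.36 kN and R_X = 40 − 37.36 = 2.645 kN.

R_X = 2.645 kN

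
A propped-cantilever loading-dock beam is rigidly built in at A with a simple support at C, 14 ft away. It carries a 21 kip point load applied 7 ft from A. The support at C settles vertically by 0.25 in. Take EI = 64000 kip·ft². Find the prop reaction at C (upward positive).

Choose R_C as the redundant. The primary structure is the cantilever fixed at A.
Downward deflection at the released point C due to the loads:
  point load 21 at a = 7: Pa²(3L − a)/(6EI) = 6002/EI
Flexibility coefficient — unit upward force at C: δ_{CC} = L³/(3EI) = 914.7/EI.
With EI = 64000 kip·ft²: δ_0 = 0.093789 ft and δ_{CC} = 0.014292 ft/kip.
Compatibility — the beam at C must follow the support down by 0.02083 ft: δ_0 − R_C·δ_{CC} = 0.02083, so R_C = (0.093789 − 0.02083)/0.014292 = 5.105 kip.

R_C = 5.105 kip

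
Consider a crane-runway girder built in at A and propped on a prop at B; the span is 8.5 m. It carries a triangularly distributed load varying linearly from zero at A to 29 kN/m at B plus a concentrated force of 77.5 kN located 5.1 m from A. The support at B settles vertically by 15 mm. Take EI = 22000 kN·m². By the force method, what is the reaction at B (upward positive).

Take the reaction at B as the redundant and release it; the primary structure is a cantilever fixed at A.
Deflection at B on the released cantilever, summing each load's contribution:
  triangular load, peak 29 at the free end: 11w₀L⁴/(120EI) = 13877/EI
  point load 77.5 at a = 5.1: Pa²(3L − a)/(6EI) = 6854/EI
  δ_0 = 20730/EI
Flexibility coefficient — unit upward force at B: δ_{BB} = L³/(3EI) = 204.7/EI.
With EI = 22000 kN·m²: δ_0 = 0.94229 m and δ_{BB} = 0.009305 m/kN.
Compatibility — the beam at B must follow the support down by 0.015 m: δ_0 − R_B·δ_{BB} = 0.015, so R_B = (0.94229 − 0.015)/0.009305 = 99.66 kN.

R_B = 99.66 kN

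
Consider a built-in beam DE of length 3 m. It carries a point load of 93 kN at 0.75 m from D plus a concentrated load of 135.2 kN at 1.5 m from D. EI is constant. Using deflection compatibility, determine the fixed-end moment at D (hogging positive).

Take the two fixed-end moments M_D, M_E as redundants; the released structure is the simple span DE.
Simple-span end rotations at D and E under the given loads:
  at D: point load 93 at a = 0.75: Pab(L + b)/(6LEI) = 45.77/EI
  at E: point load 93 at a = 0.75: Pab(L + a)/(6LEI) = 32.7/EI
  at D: point load 135.2 at a = 1.5: Pab(L + b)/(6LEI) = 76.05/EI
  at E: point load 135.2 at a = 1.5: Pab(L + a)/(6LEI) = 76.05/EI
  θ_D0 = 121.8/EI,  θ_E0 = 108.7/EI
Flexibility coefficients: a unit moment at one end gives L/(3EI) there and L/(6EI) at the far end, so f₁₁ = f₂₂ = 1/EI and f₁₂ = f₂₁ = 0.5/EI.
Compatibility — zero rotation at each built-in end:
  1 M_D + 0.5 M_E = 121.8
  0.5 M_D + 1 M_E = 108.7
Solving the pair gives M_D = 89.93 kN·m and M_E = 63.78 kN·m (hogging).

M_D = 89.93 kN·m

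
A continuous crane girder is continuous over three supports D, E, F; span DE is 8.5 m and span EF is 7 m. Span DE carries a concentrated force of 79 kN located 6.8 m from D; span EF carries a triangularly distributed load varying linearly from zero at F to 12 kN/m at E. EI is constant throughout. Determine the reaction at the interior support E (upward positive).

R_E = 109.6 kN

Release continuity at E by inserting a hinge; the redundant is the internal moment M_E. The primary structure is two simply-supported spans DE and EF.
End slopes at the hinge E, treating each span as simply supported:
  span DE: point load 79 at a = 6.8: Pab(L + a)/(6LEI) = 274/EI
  span EF: triangular load, peak 12: w₀L³/(45EI) = 91.47/EI
  relative rotation θ_0 = (274 + 91.47)/EI = 365.4/EI
A unit hogging moment at E produces rotation L₁/(3EI) + L₂/(3EI) = 5.167/EI.
Slope continuity at E: θ_0 = M_E·5.167/EI, so M_E = 365.4/5.167 = 70.73 kN·m (hogging).
Span DE, ΣM about D with M_E applied at E: R_E^{DE}·8.5 = 537.2 + 70.73, so R_E^{DE} = 71.52 kN and R_D = 79 − 71.52 = 7.479 kN.
Span EF, ΣM about F: R_E^{EF}·7 = 196 + 70.73, so R_E^{EF} = 38.1 kN and R_F = 42 − 38.1 = 3.896 kN.
R_E = 71.52 + 38.1 = 109.6 kN.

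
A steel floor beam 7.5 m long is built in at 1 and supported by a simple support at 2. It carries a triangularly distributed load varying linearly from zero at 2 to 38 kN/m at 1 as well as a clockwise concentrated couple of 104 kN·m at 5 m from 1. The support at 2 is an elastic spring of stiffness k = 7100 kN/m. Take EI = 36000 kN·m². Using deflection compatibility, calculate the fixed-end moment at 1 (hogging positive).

Remove the prop at 2; the released (primary) structure is a cantilever built in at 1.
Deflection at 2 on the released cantilever, summing each load's contribution:
  triangular load, peak 38 at the fixed end: w₀L⁴/(30EI) = 4008/EI
  clockwise couple 104 at a = 5: M₀a(2L − a)/(2EI) = 2600/EI
  δ_0 = 6608/EI
Flexibility coefficient — unit upward force at 2: δ_{22} = L³/(3EI) = 140.6/EI.
With EI = 36000 kN·m²: δ_0 = 0.18355 m and δ_{22} = 0.003906 m/kN.
Compatibility — the spring shortens by R_2/k under the reaction it provides: δ_0 − R_2·δ_{22} = R_2/k. With 1/k = 0.000141 m/kN, R_2 = δ_0 / (δ_{22} + 1/k) = 0.18355 / (0.003906 + 0.000141) = 45.35 kN.
Moment equilibrium about 1: M_1 = Σ(load moments about 1) − R_2·L = 460.2 − 45.35×7.5 = 120.1 kN·m.

M_1 = 120.1 kN·m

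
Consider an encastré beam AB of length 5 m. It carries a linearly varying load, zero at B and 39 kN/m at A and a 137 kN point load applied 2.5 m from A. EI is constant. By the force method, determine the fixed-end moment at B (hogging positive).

M_B = 118.1 kN·m

Release both end moments; the primary structure is a simply-supported span AB with redundants M_A and M_B.
Simple-span end rotations at A and B under the given loads:
  at A: triangular load, peak 39: w₀L³/(45EI) = 108.3/EI
  at B: triangular load, peak 39: 7w₀L³/(360EI) = 94.79/EI
  at A: point load 137 at a = 2.5: Pab(L + b)/(6LEI) = 214.1/EI
  at B: point load 137 at a = 2.5: Pab(L + a)/(6LEI) = 214.1/EI
  θ_A0 = 322.4/EI,  θ_B0 = 308.9/EI
Flexibility coefficients: a unit moment at one end gives L/(3EI) there and L/(6EI) at the far end, so f₁₁ = f₂₂ = 1.667/EI and f₁₂ = f₂₁ = 0.8333/EI.
Compatibility — zero rotation at each built-in end:
  1.667 M_A + 0.8333 M_B = 322.4
  0.8333 M_A + 1.667 M_B = 308.9
Solving the pair gives M_A = 134.4 kN·m and M_B = 118.1 kN·m (hogging).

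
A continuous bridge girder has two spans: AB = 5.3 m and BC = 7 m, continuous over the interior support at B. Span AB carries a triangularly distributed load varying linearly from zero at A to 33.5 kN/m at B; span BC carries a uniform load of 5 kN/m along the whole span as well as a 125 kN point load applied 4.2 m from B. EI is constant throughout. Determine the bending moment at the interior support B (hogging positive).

Take M_B as the redundant. Released structure: two simple spans AB and BC with a hinge at B.
Rotations at B on the released spans (each span's end-slope, ×1/EI):
  span AB: triangular load, peak 33.5: w₀L³/(45EI) = 110.8/EI
  span BC: UDL 5: wL³/(24EI) = 71.46/EI
  span BC: point load 125 at a = 4.2: Pab(L + b)/(6LEI) = 343/EI
  relative rotation θ_0 = (110.8 + 414.5)/EI = 525.3/EI
A unit hogging moment at B produces rotation L₁/(3EI) + L₂/(3EI) = 4.1/EI.
Compatibility: M_B·(L₁+L₂)/(3EI) = θ_0, giving M_B = 128.1 kN·m (hogging).

M_B = 128.1 kN·m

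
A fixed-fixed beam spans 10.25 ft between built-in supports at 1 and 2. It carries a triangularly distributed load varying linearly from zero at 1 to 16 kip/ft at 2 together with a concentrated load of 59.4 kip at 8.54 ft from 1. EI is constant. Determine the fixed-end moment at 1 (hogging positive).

Release both end moments; the primary structure is a simply-supported span 12 with redundants M_1 and M_2.
End rotations of the released simple span under the applied load (×1/EI):
  at 1: triangular load, peak 16: 7w₀L³/(360EI) = 335/EI
  at 2: triangular load, peak 16: w₀L³/(45EI) = 382.9/EI
  at 1: point load 59.4 at a = 8.54: Pab(L + b)/(6LEI) = 168.7/EI
  at 2: point load 59.4 at a = 8.54: Pab(L + a)/(6LEI) = 265/EI
  θ_10 = 503.7/EI,  θ_20 = 647.9/EI
Flexibility coefficients: a unit moment at one end gives L/(3EI) there and L/(6EI) at the far end, so f₁₁ = f₂₂ = 3.417/EI and f₁₂ = f₂₁ = 1.708/EI.
Compatibility — zero rotation at each built-in end:
  3.417 M_1 + 1.708 M_2 = 503.7
  1.708 M_1 + 3.417 M_2 = 647.9
Solving the pair gives M_1 = 70.15 kip·ft and M_2 = 154.6 kip·ft (hogging).

M_1 = 70.15 kip·ft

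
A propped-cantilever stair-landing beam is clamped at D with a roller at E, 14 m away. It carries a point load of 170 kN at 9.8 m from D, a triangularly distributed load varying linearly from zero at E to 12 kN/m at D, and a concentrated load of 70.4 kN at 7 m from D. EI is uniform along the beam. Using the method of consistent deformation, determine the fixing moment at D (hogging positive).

M_D = 666.5 kN·m

Remove the prop at E; the released (primary) structure is a cantilever built in at D.
Primary-structure tip deflection at E by superposition:
  point load 170 at a = 9.8: Pa²(3L − a)/(6EI) = 87620/EI
  triangular load, peak 12 at the fixed end: w₀L⁴/(30EI) = 15366/EI
  point load 70.4 at a = 7: Pa²(3L − a)/(6EI) = 20123/EI
  δ_0 = 123110/EI
Tip deflection under a unit load at E: L³/(3EI) = 914.7/EI.
Compatibility at E: δ_0 − R_E·δ_{EE} = 0, so R_E = 123110/914.7 = 134.6 kN.
Moment equilibrium about D: M_D = Σ(load moments about D) − R_E·L = 2551 − 134.6×14 = 666.5 kN·m.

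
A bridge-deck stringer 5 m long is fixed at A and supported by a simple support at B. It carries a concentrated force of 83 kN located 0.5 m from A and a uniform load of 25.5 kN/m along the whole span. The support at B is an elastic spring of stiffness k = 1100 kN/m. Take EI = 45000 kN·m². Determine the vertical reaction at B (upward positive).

R_B = 24.73 kN

Remove the prop at B; the released (primary) structure is a cantilever built in at A.
Deflection at B on the released cantilever, summing each load's contribution:
  point load 83 at a = 0.5: Pa²(3L − a)/(6EI) = 50.15/EI
  UDL 25.5: wL⁴/(8EI) = 1992/EI
  δ_0 = 2042/EI
Tip deflection under a unit load at B: L³/(3EI) = 41.67/EI.
With EI = 45000 kN·m²: δ_0 = 0.045385 m and δ_{BB} = 0.000926 m/kN.
Compatibility — the spring shortens by R_B/k under the reaction it provides: δ_0 − R_B·δ_{BB} = R_B/k. With 1/k = 0.000909 m/kN, R_B = δ_0 / (δ_{BB} + 1/k) = 0.045385 / (0.000926 + 0.000909) = 24.73 kN.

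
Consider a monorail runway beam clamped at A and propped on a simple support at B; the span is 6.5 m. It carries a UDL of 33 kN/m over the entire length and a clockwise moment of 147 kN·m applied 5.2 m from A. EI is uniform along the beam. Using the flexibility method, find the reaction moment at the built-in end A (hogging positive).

Choose R_B as the redundant. The primary structure is the cantilever fixed at A.
Downward deflection at the released point B due to the loads:
  UDL 33: wL⁴/(8EI) = 7363/EI
  clockwise couple 147 at a = 5.2: M₀a(2L − a)/(2EI) = 2981/EI
  δ_0 = 10345/EI
Flexibility coefficient — unit upward force at B: δ_{BB} = L³/(3EI) = 91.54/EI.
The prop prevents deflection at B: R_B = δ_0/δ_{BB} = 10345/91.54 = 113 kN.
Moment equilibrium about A: M_A = Σ(load moments about A) − R_B·L = 844.1 − 113×6.5 = 109.6 kN·m.

M_A = 109.6 kN·m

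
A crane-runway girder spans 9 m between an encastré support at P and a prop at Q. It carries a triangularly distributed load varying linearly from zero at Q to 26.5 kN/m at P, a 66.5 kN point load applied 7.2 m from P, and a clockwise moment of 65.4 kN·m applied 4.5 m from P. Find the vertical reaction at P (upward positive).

R_P = 106.9 kN

Remove the prop at Q; the released (primary) structure is a cantilever built in at P.
Free-end deflection of the primary structure under the applied loading (downward +):
  triangular load, peak 26.5 at the fixed end: w₀L⁴/(30EI) = 5796/EI
  point load 66.5 at a = 7.2: Pa²(3L − a)/(6EI) = 11376/EI
  clockwise couple 65.4 at a = 4.5: M₀a(2L − a)/(2EI) = 1987/EI
  δ_0 = 19158/EI
Flexibility coefficient — unit upward force at Q: δ_{QQ} = L³/(3EI) = 243/EI.
The prop prevents deflection at Q: R_Q = δ_0/δ_{QQ} = 19158/243 = 78.84 kN.
Vertical equilibrium: R_P = ΣP − R_Q = 185.8 − 78.84 = 106.9 kN.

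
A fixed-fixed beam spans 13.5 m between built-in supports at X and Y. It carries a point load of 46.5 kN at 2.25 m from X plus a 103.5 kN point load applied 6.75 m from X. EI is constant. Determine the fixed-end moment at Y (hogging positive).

Release both end moments; the primary structure is a simply-supported span XY with redundants M_X and M_Y.
On the primary (simply-supported) span, the end slopes from the loading are:
  at X: point load 46.5 at a = 2.25: Pab(L + b)/(6LEI) = 359.6/EI
  at Y: point load 46.5 at a = 2.25: Pab(L + a)/(6LEI) = 228.9/EI
  at X: point load 103.5 at a = 6.75: Pab(L + b)/(6LEI) = 1179/EI
  at Y: point load 103.5 at a = 6.75: Pab(L + a)/(6LEI) = 1179/EI
  θ_X0 = 1539/EI,  θ_Y0 = 1408/EI
Flexibility coefficients: a unit moment at one end gives L/(3EI) there and L/(6EI) at the far end, so f₁₁ = f₂₂ = 4.5/EI and f₁₂ = f₂₁ = 2.25/EI.
Compatibility — zero rotation at each built-in end:
  4.5 M_X + 2.25 M_Y = 1539
  2.25 M_X + 4.5 M_Y = 1408
Solving the pair gives M_X = 247.3 kN·m and M_Y = 189.2 kN·m (hogging).

M_Y = 189.2 kN·m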